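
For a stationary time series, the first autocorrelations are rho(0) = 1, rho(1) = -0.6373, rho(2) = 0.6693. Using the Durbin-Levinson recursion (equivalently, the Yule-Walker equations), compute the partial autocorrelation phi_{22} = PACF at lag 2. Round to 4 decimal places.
\phi_{22} = 0.4431

The PACF at lag k is phi_{kk}, the last component of the solution
to the Yule-Walker system G_k phi = r_k where
  (G_k)_{ij} = rho(|i - j|), (r_k)_i = rho(i), i,j = 1..k.
Equivalently, Durbin-Levinson gives phi_{kk} iteratively:
  phi_{11} = rho(1)
  phi_{kk} = [rho(k) - sum_{j=1..k-1} phi_{k-1,j} rho(k-j)]
            / [1 - sum_{j=1..k-1} phi_{k-1,j} rho(j)],
  phi_{k,j} = phi_{k-1,j} - phi_{kk} phi_{k-1,k-j},  j = 1..k-1.
Step k = 1:
  phi_11 = rho(1) = -0.6373.
Step k = 2:
  phi_22 = [rho(2) - phi_11 rho(1)] / [1 - phi_11 rho(1)] = [0.6693 - (-0.6373)(-0.6373)] / [1 - (-0.6373)(-0.6373)]
         = 0.26314871 / 0.59384871 = 0.4431.
Therefore phi_{22} = 0.4431.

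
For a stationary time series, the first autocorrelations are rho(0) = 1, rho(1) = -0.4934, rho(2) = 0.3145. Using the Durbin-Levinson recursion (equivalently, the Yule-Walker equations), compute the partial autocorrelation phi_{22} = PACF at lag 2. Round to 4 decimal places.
\phi_{22} = 0.0939

The PACF at lag k is phi_{kk}, the last component of the solution
to the Yule-Walker system G_k phi = r_k where
  (G_k)_{ij} = rho(|i - j|), (r_k)_i = rho(i), i,j = 1..k.
Equivalently, Durbin-Levinson gives phi_{kk} iteratively:
  phi_{11} = rho(1)
  phi_{kk} = [rho(k) - sum_{j=1..k-1} phi_{k-1,j} rho(k-j)]
            / [1 - sum_{j=1..k-1} phi_{k-1,j} rho(j)],
  phi_{k,j} = phi_{k-1,j} - phi_{kk} phi_{k-1,k-j},  j = 1..k-1.
Step k = 1:
  phi_11 = rho(1) = -0.4934.
Step k = 2:
  phi_22 = [rho(2) - phi_11 rho(1)] / [1 - phi_11 rho(1)] = [0.3145 - (-0.4934)(-0.4934)] / [1 - (-0.4934)(-0.4934)]
         = 0.07105644 / 0.75655644 = 0.0939.
Therefore phi_{22} = 0.0939.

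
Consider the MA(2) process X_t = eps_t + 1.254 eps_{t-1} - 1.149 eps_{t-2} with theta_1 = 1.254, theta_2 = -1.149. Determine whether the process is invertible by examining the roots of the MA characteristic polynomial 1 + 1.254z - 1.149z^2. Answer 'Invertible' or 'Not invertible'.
\text{Not invertible}

The MA(q) characteristic polynomial is P(z) = 1 + 1.254z - 1.149z^2.
Invertibility requires all roots to lie outside the unit circle, i.e. |z| > 1 for every root.
Set 1 + (1.254) z + (-1.149) z^2 = 0, i.e. a z^2 + b z + c = 0 with a = -1.149, b = 1.254, c = 1.
Discriminant D = b^2 - 4ac = (1.254)^2 - 4*(-1.149)*1 = 1.572516 - (-4.596) = 6.168516.
D >= 0, so the roots are real: z = (-b +/- sqrt(D)) / (2a) = (-1.254 +/- 2.48365) / (-2.298).
  z_1 = (-1.254 + 2.48365) / (-2.298) = -0.5351,   |z_1| = 0.5351.
  z_2 = (-1.254 - 2.48365) / (-2.298) = 1.6265,   |z_2| = 1.6265.
Moduli of all roots: 0.5351, 1.6265.
All moduli strictly greater than 1? No.
Verdict: Not invertible.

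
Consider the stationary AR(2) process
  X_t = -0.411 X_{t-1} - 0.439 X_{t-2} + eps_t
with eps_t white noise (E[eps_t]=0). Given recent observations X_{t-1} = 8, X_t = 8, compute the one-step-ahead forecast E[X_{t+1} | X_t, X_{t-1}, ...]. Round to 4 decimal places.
E[X_{t+1} \mid \mathcal F_t] = -6.8000

For an AR(p) model X_t = c + sum_i phi_i X_{t-i} + eps_t, the
one-step-ahead conditional mean is
  E[X_{t+1} | X_t, ...] = c + sum_i phi_i X_{t+1-i}.
Substitute known values:
  E[X_{t+1} | ...] = (-0.411) * (8) + (-0.439) * (8)
                   = -6.8000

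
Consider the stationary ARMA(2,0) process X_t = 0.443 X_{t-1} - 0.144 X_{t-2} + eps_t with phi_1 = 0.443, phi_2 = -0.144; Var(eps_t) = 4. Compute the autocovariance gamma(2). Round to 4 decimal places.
\gamma(2) = 0.1324

Multiply the model equation by X_{t-k} and take expectations. With theta_0 = psi_0 = 1 and psi_j the MA(infinity) weights, this gives
  gamma(k) - sum_i phi_i gamma(k-i) = c_k,
  c_k = sigma^2 * sum_{j=k..q} theta_j psi_{j-k}   (c_k = 0 for k > q),
using gamma(-m) = gamma(m).
Pure AR (q = 0): c_0 = sigma^2 = 4, c_k = 0 for k >= 1.
Equations for k = 0, 1, 2 (AR order 2, c_2 = 0):
  (E0) gamma(0) = phi_1 gamma(1) + phi_2 gamma(2) + c_0
  (E1) gamma(1) = phi_1 gamma(0) + phi_2 gamma(1) + c_1
  (E2) gamma(2) = phi_1 gamma(1) + phi_2 gamma(0)
From (E1): gamma(1) = A gamma(0) + B with
  A = phi_1 / (1 - phi_2) = 0.443 / 1.144 = 0.387238,   B = c_1 / (1 - phi_2) = 0 / 1.144 = 0.
Insert (E2) into (E0): gamma(0) (1 - phi_2^2) = phi_1 (1 + phi_2) gamma(1) + c_0.
  phi_1 (1 + phi_2) = (0.443)(0.856) = 0.379208,   1 - phi_2^2 = 0.979264.
Replace gamma(1) by A gamma(0) + B and collect gamma(0):
  gamma(0) [0.979264 - (0.379208)(0.387238)] = c_0 = 4
  gamma(0) * 0.83242 = 4
  gamma(0) = 4 / 0.83242 = 4.805265.
  gamma(1) = A gamma(0) = (0.387238)(4.805265) = 1.86078.
  gamma(2) = phi_1 gamma(1) + phi_2 gamma(0) = (0.443)(1.86078) + (-0.144)(4.805265) = 0.132367.
Therefore gamma(2) = 0.1324 (to 4 decimal places).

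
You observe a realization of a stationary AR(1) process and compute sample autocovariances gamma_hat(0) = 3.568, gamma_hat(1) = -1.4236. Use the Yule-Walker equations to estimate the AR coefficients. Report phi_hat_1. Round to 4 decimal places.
\hat\phi_{1} = -0.3990

The Yule-Walker equations for an AR(p) process read, in matrix form,
  Gamma_p phi = r_p,   with   (Gamma_p)_{ij} = gamma(|i - j|),
                       (r_p)_i = gamma(i),   i,j = 1..p.
Substitute the sample gammas (Toeplitz matrix and right-hand side of size 1):
  Gamma_p = [[3.568]]
  r_p     = [-1.4236]
With p = 1 this is the single equation gamma(0) phi_1 = gamma(1):
  phi_hat_1 = gamma(1) / gamma(0) = -1.4236 / 3.568 = -0.3990.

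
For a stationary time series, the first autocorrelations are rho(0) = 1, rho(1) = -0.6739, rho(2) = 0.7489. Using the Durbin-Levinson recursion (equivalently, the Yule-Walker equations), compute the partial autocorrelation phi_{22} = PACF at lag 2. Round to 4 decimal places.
\phi_{22} = 0.5400

The PACF at lag k is phi_{kk}, the last component of the solution
to the Yule-Walker system G_k phi = r_k where
  (G_k)_{ij} = rho(|i - j|), (r_k)_i = rho(i), i,j = 1..k.
Equivalently, Durbin-Levinson gives phi_{kk} iteratively:
  phi_{11} = rho(1)
  phi_{kk} = [rho(k) - sum_{j=1..k-1} phi_{k-1,j} rho(k-j)]
            / [1 - sum_{j=1..k-1} phi_{k-1,j} rho(j)],
  phi_{k,j} = phi_{k-1,j} - phi_{kk} phi_{k-1,k-j},  j = 1..k-1.
Step k = 1:
  phi_11 = rho(1) = -0.6739.
Step k = 2:
  phi_22 = [rho(2) - phi_11 rho(1)] / [1 - phi_11 rho(1)] = [0.7489 - (-0.6739)(-0.6739)] / [1 - (-0.6739)(-0.6739)]
         = 0.29475879 / 0.54585879 = 0.54.
Therefore phi_{22} = 0.5400.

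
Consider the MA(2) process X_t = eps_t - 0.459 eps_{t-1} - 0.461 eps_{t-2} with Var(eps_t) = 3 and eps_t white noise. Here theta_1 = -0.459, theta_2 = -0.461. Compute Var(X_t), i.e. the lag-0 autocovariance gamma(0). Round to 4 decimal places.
\gamma(0) = 4.2696

For an MA(q) process X_t = eps_t + sum_i theta_i eps_{t-i} with
Var(eps_t) = sigma^2, the variance is
  gamma(0) = sigma^2 * (1 + sum_i theta_i^2).
  sum_i theta_i^2 = (-0.459)^2 + (-0.461)^2 = 0.210681 + 0.212521 = 0.423202.
  gamma(0) = 3 * (1 + 0.423202) = 3 * 1.423202 = 4.269606, which rounds to 4.2696.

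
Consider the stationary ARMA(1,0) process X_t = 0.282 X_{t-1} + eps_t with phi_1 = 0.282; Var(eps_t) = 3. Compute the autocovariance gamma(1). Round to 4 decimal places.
\gamma(1) = 0.9191

Multiply the model equation by X_{t-k} and take expectations. With theta_0 = psi_0 = 1 and psi_j the MA(infinity) weights, this gives
  gamma(k) - sum_i phi_i gamma(k-i) = c_k,
  c_k = sigma^2 * sum_{j=k..q} theta_j psi_{j-k}   (c_k = 0 for k > q),
using gamma(-m) = gamma(m).
Pure AR (q = 0): c_0 = sigma^2 = 3, c_k = 0 for k >= 1.
Equations for k = 0 and k = 1 (AR order 1):
  gamma(0) = phi_1 gamma(1) + c_0
  gamma(1) = phi_1 gamma(0) + c_1
Substituting the second into the first: gamma(0) (1 - phi_1^2) = c_0 + phi_1 c_1, so
  gamma(0) = c_0 / (1 - phi_1^2) = 3 / (1 - (0.282)^2) = 3 / 0.920476 = 3.259183.
  gamma(1) = phi_1 gamma(0) = (0.282)(3.259183) = 0.91909.
Therefore gamma(1) = 0.9191 (to 4 decimal places).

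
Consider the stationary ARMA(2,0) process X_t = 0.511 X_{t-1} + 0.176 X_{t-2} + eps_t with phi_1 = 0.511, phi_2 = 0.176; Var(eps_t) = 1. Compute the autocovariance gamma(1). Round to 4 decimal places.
\gamma(1) = 1.0399

Multiply the model equation by X_{t-k} and take expectations. With theta_0 = psi_0 = 1 and psi_j the MA(infinity) weights, this gives
  gamma(k) - sum_i phi_i gamma(k-i) = c_k,
  c_k = sigma^2 * sum_{j=k..q} theta_j psi_{j-k}   (c_k = 0 for k > q),
using gamma(-m) = gamma(m).
Pure AR (q = 0): c_0 = sigma^2 = 1, c_k = 0 for k >= 1.
Equations for k = 0, 1, 2 (AR order 2, c_2 = 0):
  (E0) gamma(0) = phi_1 gamma(1) + phi_2 gamma(2) + c_0
  (E1) gamma(1) = phi_1 gamma(0) + phi_2 gamma(1) + c_1
  (E2) gamma(2) = phi_1 gamma(1) + phi_2 gamma(0)
From (E1): gamma(1) = A gamma(0) + B with
  A = phi_1 / (1 - phi_2) = 0.511 / 0.824 = 0.620146,   B = c_1 / (1 - phi_2) = 0 / 0.824 = 0.
Insert (E2) into (E0): gamma(0) (1 - phi_2^2) = phi_1 (1 + phi_2) gamma(1) + c_0.
  phi_1 (1 + phi_2) = (0.511)(1.176) = 0.600936,   1 - phi_2^2 = 0.969024.
Replace gamma(1) by A gamma(0) + B and collect gamma(0):
  gamma(0) [0.969024 - (0.600936)(0.620146)] = c_0 = 1
  gamma(0) * 0.596356 = 1
  gamma(0) = 1 / 0.596356 = 1.67685.
  gamma(1) = A gamma(0) = (0.620146)(1.67685) = 1.039891.
Therefore gamma(1) = 1.0399 (to 4 decimal places).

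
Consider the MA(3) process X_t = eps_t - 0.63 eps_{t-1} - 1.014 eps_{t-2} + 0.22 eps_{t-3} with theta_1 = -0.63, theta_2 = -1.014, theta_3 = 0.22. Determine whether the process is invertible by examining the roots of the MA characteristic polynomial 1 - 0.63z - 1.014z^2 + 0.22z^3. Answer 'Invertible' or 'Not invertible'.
\text{Not invertible}

The MA(q) characteristic polynomial is P(z) = 1 - 0.63z - 1.014z^2 + 0.22z^3.
Invertibility requires all roots to lie outside the unit circle, i.e. |z| > 1 for every root.
Degree 3: look for a simple real root z0 first, then factor out (1 - z/z0) and solve the remaining quadratic.
Testing z0 = 5: P(5) = 1 + (-0.63)(5) + (-1.014)(5)^2 + (0.22)(5)^3
  = 1 + (-3.15) + (-25.35) + (27.5) = 0.  So z_0 = 5 is a root, |z_0| = 5.
Divide out the factor (1 - 0.2 z) = (1 - z/z0) (since 1/z0 = 0.2):
  P(z) = (1 - 0.2 z)(1 + (-0.43) z + (-1.1) z^2)
  [check: z-coef -0.43 - (0.2) = -0.63; z^2-coef -1.1 - (0.2)(-0.43) = -1.014; z^3-coef -(0.2)(-1.1) = 0.22.]
Remaining roots from the quadratic factor 1 + (-0.43) z + (-1.1) z^2:
  Set 1 + (-0.43) z + (-1.1) z^2 = 0, i.e. a z^2 + b z + c = 0 with a = -1.1, b = -0.43, c = 1.
  Discriminant D = b^2 - 4ac = (-0.43)^2 - 4*(-1.1)*1 = 0.1849 - (-4.4) = 4.5849.
  D >= 0, so the roots are real: z = (-b +/- sqrt(D)) / (2a) = (0.43 +/- 2.141238) / (-2.2).
    z_1 = (0.43 + 2.141238) / (-2.2) = -1.1687,   |z_1| = 1.1687.
    z_2 = (0.43 - 2.141238) / (-2.2) = 0.7778,   |z_2| = 0.7778.
Moduli of all roots: 5.0000, 1.1687, 0.7778.
All moduli strictly greater than 1? No.
Verdict: Not invertible.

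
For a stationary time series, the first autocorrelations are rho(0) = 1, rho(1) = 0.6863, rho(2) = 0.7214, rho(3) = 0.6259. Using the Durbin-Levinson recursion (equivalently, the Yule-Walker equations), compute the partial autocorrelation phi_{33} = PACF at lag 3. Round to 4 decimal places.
\phi_{33} = 0.0982

The PACF at lag k is phi_{kk}, the last component of the solution
to the Yule-Walker system G_k phi = r_k where
  (G_k)_{ij} = rho(|i - j|), (r_k)_i = rho(i), i,j = 1..k.
Equivalently, Durbin-Levinson gives phi_{kk} iteratively:
  phi_{11} = rho(1)
  phi_{kk} = [rho(k) - sum_{j=1..k-1} phi_{k-1,j} rho(k-j)]
            / [1 - sum_{j=1..k-1} phi_{k-1,j} rho(j)],
  phi_{k,j} = phi_{k-1,j} - phi_{kk} phi_{k-1,k-j},  j = 1..k-1.
Step k = 1:
  phi_11 = rho(1) = 0.6863.
Step k = 2:
  phi_22 = [rho(2) - phi_11 rho(1)] / [1 - phi_11 rho(1)] = [0.7214 - (0.6863)(0.6863)] / [1 - (0.6863)(0.6863)]
         = 0.25039231 / 0.52899231 = 0.473338.
  Update: phi_21 = phi_11 - phi_22 phi_11 = 0.6863 - (0.473338)(0.6863) = 0.361448.
Step k = 3:
  phi_33 = [rho(3) - phi_21 rho(2) - phi_22 rho(1)] / [1 - phi_21 rho(1) - phi_22 rho(2)]
    numerator   = 0.6259 - (0.361448)(0.7214) - (0.473338)(0.6863) = 0.0402994
    denominator = 1 - (0.361448)(0.6863) - (0.473338)(0.7214) = 0.41047204
  phi_33 = 0.0402994 / 0.41047204 = 0.0982.
Therefore phi_{33} = 0.0982.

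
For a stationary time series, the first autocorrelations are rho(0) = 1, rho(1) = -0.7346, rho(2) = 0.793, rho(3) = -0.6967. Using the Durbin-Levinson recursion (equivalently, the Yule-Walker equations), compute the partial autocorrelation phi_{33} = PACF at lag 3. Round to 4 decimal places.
\phi_{33} = -0.0950

The PACF at lag k is phi_{kk}, the last component of the solution
to the Yule-Walker system G_k phi = r_k where
  (G_k)_{ij} = rho(|i - j|), (r_k)_i = rho(i), i,j = 1..k.
Equivalently, Durbin-Levinson gives phi_{kk} iteratively:
  phi_{11} = rho(1)
  phi_{kk} = [rho(k) - sum_{j=1..k-1} phi_{k-1,j} rho(k-j)]
            / [1 - sum_{j=1..k-1} phi_{k-1,j} rho(j)],
  phi_{k,j} = phi_{k-1,j} - phi_{kk} phi_{k-1,k-j},  j = 1..k-1.
Step k = 1:
  phi_11 = rho(1) = -0.7346.
Step k = 2:
  phi_22 = [rho(2) - phi_11 rho(1)] / [1 - phi_11 rho(1)] = [0.793 - (-0.7346)(-0.7346)] / [1 - (-0.7346)(-0.7346)]
         = 0.25336284 / 0.46036284 = 0.550355.
  Update: phi_21 = phi_11 - phi_22 phi_11 = -0.7346 - (0.550355)(-0.7346) = -0.330309.
Step k = 3:
  phi_33 = [rho(3) - phi_21 rho(2) - phi_22 rho(1)] / [1 - phi_21 rho(1) - phi_22 rho(2)]
    numerator   = -0.6967 - (-0.330309)(0.793) - (0.550355)(-0.7346) = -0.03047406
    denominator = 1 - (-0.330309)(-0.7346) - (0.550355)(0.793) = 0.32092342
  phi_33 = -0.03047406 / 0.32092342 = -0.095.
Therefore phi_{33} = -0.0950.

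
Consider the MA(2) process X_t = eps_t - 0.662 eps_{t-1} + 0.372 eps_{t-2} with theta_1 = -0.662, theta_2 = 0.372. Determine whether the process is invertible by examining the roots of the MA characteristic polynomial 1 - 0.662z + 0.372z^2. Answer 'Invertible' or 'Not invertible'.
\text{Invertible}

The MA(q) characteristic polynomial is P(z) = 1 - 0.662z + 0.372z^2.
Invertibility requires all roots to lie outside the unit circle, i.e. |z| > 1 for every root.
Set 1 + (-0.662) z + (0.372) z^2 = 0, i.e. a z^2 + b z + c = 0 with a = 0.372, b = -0.662, c = 1.
Discriminant D = b^2 - 4ac = (-0.662)^2 - 4*(0.372)*1 = 0.438244 - (1.488) = -1.049756.
D < 0, so the roots are the complex-conjugate pair z = (-b +/- i sqrt(-D)) / (2a) = 0.8898 +/- 1.3771i.
For a conjugate pair |z|^2 = z * conj(z) = (product of roots) = c/a = 1/(0.372) = 2.688172, so |z| = sqrt(2.688172) = 1.6396 for both roots.
Moduli of all roots: 1.6396, 1.6396.
All moduli strictly greater than 1? Yes.
Verdict: Invertible.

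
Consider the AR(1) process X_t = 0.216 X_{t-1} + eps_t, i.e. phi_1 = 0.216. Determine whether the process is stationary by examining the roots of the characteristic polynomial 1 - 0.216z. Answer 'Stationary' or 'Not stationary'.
\text{Stationary}

The AR(p) characteristic polynomial is P(z) = 1 - 0.216z.
Stationarity requires all roots to lie outside the unit circle, i.e. |z| > 1 for every root.
This is linear in z: 1 + (-0.216) z = 0  =>  z = -1/(-0.216) = 4.62963,  |z| = 4.62963.
Moduli of all roots: 4.6296.
All moduli strictly greater than 1? Yes.
Verdict: Stationary.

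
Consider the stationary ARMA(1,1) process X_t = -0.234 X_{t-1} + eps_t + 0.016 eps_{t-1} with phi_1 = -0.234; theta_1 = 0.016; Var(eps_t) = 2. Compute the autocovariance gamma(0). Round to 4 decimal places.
\gamma(0) = 2.1006

Multiply the model equation by X_{t-k} and take expectations. With theta_0 = psi_0 = 1 and psi_j the MA(infinity) weights, this gives
  gamma(k) - sum_i phi_i gamma(k-i) = c_k,
  c_k = sigma^2 * sum_{j=k..q} theta_j psi_{j-k}   (c_k = 0 for k > q),
using gamma(-m) = gamma(m).
psi-weights needed (psi_j = theta_j + sum_i phi_i psi_{j-i}):
  psi_1 = theta_1 + phi_1 = 0.016 + (-0.234) = -0.218
Right-hand sides:
  c_0 = sigma^2 (1 + theta_1 psi_1) = 2 * (1 + (0.016)(-0.218)) = 2 * 0.996512 = 1.993024
  c_1 = sigma^2 theta_1 = 2 * (0.016) = 0.032
  c_2 = 0
Equations for k = 0 and k = 1 (AR order 1):
  gamma(0) = phi_1 gamma(1) + c_0
  gamma(1) = phi_1 gamma(0) + c_1
Substituting the second into the first: gamma(0) (1 - phi_1^2) = c_0 + phi_1 c_1, so
  gamma(0) = (c_0 + phi_1 c_1) / (1 - phi_1^2) = (1.993024 + (-0.234)(0.032)) / (1 - (-0.234)^2) = 1.985536 / 0.945244 = 2.100554.
Therefore gamma(0) = 2.1006 (to 4 decimal places).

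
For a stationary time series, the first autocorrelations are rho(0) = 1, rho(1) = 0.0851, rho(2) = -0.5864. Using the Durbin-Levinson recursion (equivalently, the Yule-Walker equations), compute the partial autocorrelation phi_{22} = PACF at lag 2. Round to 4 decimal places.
\phi_{22} = -0.5980

The PACF at lag k is phi_{kk}, the last component of the solution
to the Yule-Walker system G_k phi = r_k where
  (G_k)_{ij} = rho(|i - j|), (r_k)_i = rho(i), i,j = 1..k.
Equivalently, Durbin-Levinson gives phi_{kk} iteratively:
  phi_{11} = rho(1)
  phi_{kk} = [rho(k) - sum_{j=1..k-1} phi_{k-1,j} rho(k-j)]
            / [1 - sum_{j=1..k-1} phi_{k-1,j} rho(j)],
  phi_{k,j} = phi_{k-1,j} - phi_{kk} phi_{k-1,k-j},  j = 1..k-1.
Step k = 1:
  phi_11 = rho(1) = 0.0851.
Step k = 2:
  phi_22 = [rho(2) - phi_11 rho(1)] / [1 - phi_11 rho(1)] = [-0.5864 - (0.0851)(0.0851)] / [1 - (0.0851)(0.0851)]
         = -0.59364201 / 0.99275799 = -0.598.
Therefore phi_{22} = -0.5980.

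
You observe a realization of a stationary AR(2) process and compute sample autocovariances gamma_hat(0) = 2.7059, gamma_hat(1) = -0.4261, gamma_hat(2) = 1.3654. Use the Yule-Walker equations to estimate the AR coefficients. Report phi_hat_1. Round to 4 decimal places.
\hat\phi_{1} = -0.0800

The Yule-Walker equations for an AR(p) process read, in matrix form,
  Gamma_p phi = r_p,   with   (Gamma_p)_{ij} = gamma(|i - j|),
                       (r_p)_i = gamma(i),   i,j = 1..p.
Substitute the sample gammas (Toeplitz matrix and right-hand side of size 2):
  Gamma_p = [[2.7059, -0.4261], [-0.4261, 2.7059]]
  r_p     = [-0.4261, 1.3654]
Written out:
  2.7059 phi_1 - 0.4261 phi_2 = -0.4261
  -0.4261 phi_1 + 2.7059 phi_2 = 1.3654
Solve by Cramer's rule:
  det = gamma(0)^2 - gamma(1)^2 = (2.7059)^2 - (-0.4261)^2 = 7.32189481 - 0.18156121 = 7.1403336
  phi_hat_1 = [gamma(1) gamma(0) - gamma(1) gamma(2)] / det = [(-0.4261)(2.7059) - (-0.4261)(1.3654)] / 7.1403336 = -0.57118705 / 7.1403336 = -0.08
  phi_hat_2 = [gamma(0) gamma(2) - gamma(1)^2] / det = [(2.7059)(1.3654) - (-0.4261)^2] / 7.1403336 = 3.51307465 / 7.1403336 = 0.492
So phi_hat = [-0.0800, 0.4920].
Therefore phi_hat_1 = -0.0800.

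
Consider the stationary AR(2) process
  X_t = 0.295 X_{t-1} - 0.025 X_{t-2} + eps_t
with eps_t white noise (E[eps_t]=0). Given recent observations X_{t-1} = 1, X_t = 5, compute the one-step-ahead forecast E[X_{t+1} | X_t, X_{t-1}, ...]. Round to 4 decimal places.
E[X_{t+1} \mid \mathcal F_t] = 1.4500

For an AR(p) model X_t = c + sum_i phi_i X_{t-i} + eps_t, the
one-step-ahead conditional mean is
  E[X_{t+1} | X_t, ...] = c + sum_i phi_i X_{t+1-i}.
Substitute known values:
  E[X_{t+1} | ...] = (0.295) * (5) + (-0.025) * (1)
                   = 1.4500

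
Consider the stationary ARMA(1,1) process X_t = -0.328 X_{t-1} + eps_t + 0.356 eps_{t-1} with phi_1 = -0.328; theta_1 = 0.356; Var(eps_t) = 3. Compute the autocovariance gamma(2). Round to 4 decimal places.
\gamma(2) = -0.0273

Multiply the model equation by X_{t-k} and take expectations. With theta_0 = psi_0 = 1 and psi_j the MA(infinity) weights, this gives
  gamma(k) - sum_i phi_i gamma(k-i) = c_k,
  c_k = sigma^2 * sum_{j=k..q} theta_j psi_{j-k}   (c_k = 0 for k > q),
using gamma(-m) = gamma(m).
psi-weights needed (psi_j = theta_j + sum_i phi_i psi_{j-i}):
  psi_1 = theta_1 + phi_1 = 0.356 + (-0.328) = 0.028
Right-hand sides:
  c_0 = sigma^2 (1 + theta_1 psi_1) = 3 * (1 + (0.356)(0.028)) = 3 * 1.009968 = 3.029904
  c_1 = sigma^2 theta_1 = 3 * (0.356) = 1.068
  c_2 = 0
Equations for k = 0 and k = 1 (AR order 1):
  gamma(0) = phi_1 gamma(1) + c_0
  gamma(1) = phi_1 gamma(0) + c_1
Substituting the second into the first: gamma(0) (1 - phi_1^2) = c_0 + phi_1 c_1, so
  gamma(0) = (c_0 + phi_1 c_1) / (1 - phi_1^2) = (3.029904 + (-0.328)(1.068)) / (1 - (-0.328)^2) = 2.6796 / 0.892416 = 3.002636.
  gamma(1) = phi_1 gamma(0) + c_1 = (-0.328)(3.002636) + (1.068) = 0.083136.
For k = 2 (> q): gamma(2) = phi_1 gamma(1) = (-0.328)(0.083136) = -0.027268.
Therefore gamma(2) = -0.0273 (to 4 decimal places).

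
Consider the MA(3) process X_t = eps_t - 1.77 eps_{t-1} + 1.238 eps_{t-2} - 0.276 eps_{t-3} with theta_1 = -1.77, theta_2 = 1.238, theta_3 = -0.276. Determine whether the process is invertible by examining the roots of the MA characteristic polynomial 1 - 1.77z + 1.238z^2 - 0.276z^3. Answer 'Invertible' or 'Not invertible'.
\text{Invertible}

The MA(q) characteristic polynomial is P(z) = 1 - 1.77z + 1.238z^2 - 0.276z^3.
Invertibility requires all roots to lie outside the unit circle, i.e. |z| > 1 for every root.
Degree 3: look for a simple real root z0 first, then factor out (1 - z/z0) and solve the remaining quadratic.
Testing z0 = 2.5: P(2.5) = 1 + (-1.77)(2.5) + (1.238)(2.5)^2 + (-0.276)(2.5)^3
  = 1 + (-4.425) + (7.7375) + (-4.3125) = 0.  So z_0 = 2.5 is a root, |z_0| = 2.5.
Divide out the factor (1 - 0.4 z) = (1 - z/z0) (since 1/z0 = 0.4):
  P(z) = (1 - 0.4 z)(1 + (-1.37) z + (0.69) z^2)
  [check: z-coef -1.37 - (0.4) = -1.77; z^2-coef 0.69 - (0.4)(-1.37) = 1.238; z^3-coef -(0.4)(0.69) = -0.276.]
Remaining roots from the quadratic factor 1 + (-1.37) z + (0.69) z^2:
  Set 1 + (-1.37) z + (0.69) z^2 = 0, i.e. a z^2 + b z + c = 0 with a = 0.69, b = -1.37, c = 1.
  Discriminant D = b^2 - 4ac = (-1.37)^2 - 4*(0.69)*1 = 1.8769 - (2.76) = -0.8831.
  D < 0, so the roots are the complex-conjugate pair z = (-b +/- i sqrt(-D)) / (2a) = 0.9928 +/- 0.681i.
  For a conjugate pair |z|^2 = z * conj(z) = (product of roots) = c/a = 1/(0.69) = 1.449275, so |z| = sqrt(1.449275) = 1.2039 for both roots.
Moduli of all roots: 2.5000, 1.2039, 1.2039.
All moduli strictly greater than 1? Yes.
Verdict: Invertible.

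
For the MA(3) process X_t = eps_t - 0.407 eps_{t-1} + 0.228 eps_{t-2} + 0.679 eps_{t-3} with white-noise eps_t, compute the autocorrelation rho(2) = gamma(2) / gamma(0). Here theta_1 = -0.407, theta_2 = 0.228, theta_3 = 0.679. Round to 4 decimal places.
\rho(2) = -0.0288

For an MA(q) process with theta_0 = 1, the autocovariance is
  gamma(k) = sigma^2 * sum_{i=0..q-k} theta_i * theta_{i+k},
and rho(k) = gamma(k) / gamma(0). Sigma^2 cancels.
  numerator   = (1)*(0.228) + (-0.407)*(0.679) = -0.048353.
  denominator = (1)^2 + (-0.407)^2 + (0.228)^2 + (0.679)^2 = 1.678674.
  rho(2) = -0.048353 / 1.678674 = -0.0288.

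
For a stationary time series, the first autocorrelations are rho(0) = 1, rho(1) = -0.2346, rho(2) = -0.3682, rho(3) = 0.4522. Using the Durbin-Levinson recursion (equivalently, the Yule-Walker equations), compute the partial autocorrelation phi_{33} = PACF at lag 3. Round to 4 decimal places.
\phi_{33} = 0.2940

The PACF at lag k is phi_{kk}, the last component of the solution
to the Yule-Walker system G_k phi = r_k where
  (G_k)_{ij} = rho(|i - j|), (r_k)_i = rho(i), i,j = 1..k.
Equivalently, Durbin-Levinson gives phi_{kk} iteratively:
  phi_{11} = rho(1)
  phi_{kk} = [rho(k) - sum_{j=1..k-1} phi_{k-1,j} rho(k-j)]
            / [1 - sum_{j=1..k-1} phi_{k-1,j} rho(j)],
  phi_{k,j} = phi_{k-1,j} - phi_{kk} phi_{k-1,k-j},  j = 1..k-1.
Step k = 1:
  phi_11 = rho(1) = -0.2346.
Step k = 2:
  phi_22 = [rho(2) - phi_11 rho(1)] / [1 - phi_11 rho(1)] = [-0.3682 - (-0.2346)(-0.2346)] / [1 - (-0.2346)(-0.2346)]
         = -0.42323716 / 0.94496284 = -0.447888.
  Update: phi_21 = phi_11 - phi_22 phi_11 = -0.2346 - (-0.447888)(-0.2346) = -0.339674.
Step k = 3:
  phi_33 = [rho(3) - phi_21 rho(2) - phi_22 rho(1)] / [1 - phi_21 rho(1) - phi_22 rho(2)]
    numerator   = 0.4522 - (-0.339674)(-0.3682) - (-0.447888)(-0.2346) = 0.22205744
    denominator = 1 - (-0.339674)(-0.2346) - (-0.447888)(-0.3682) = 0.75540015
  phi_33 = 0.22205744 / 0.75540015 = 0.294.
Therefore phi_{33} = 0.2940.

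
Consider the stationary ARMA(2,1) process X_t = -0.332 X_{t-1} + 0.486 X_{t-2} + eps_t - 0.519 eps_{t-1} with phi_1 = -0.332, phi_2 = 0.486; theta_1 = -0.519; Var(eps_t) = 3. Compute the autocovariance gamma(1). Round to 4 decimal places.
\gamma(1) = -11.4734

Multiply the model equation by X_{t-k} and take expectations. With theta_0 = psi_0 = 1 and psi_j the MA(infinity) weights, this gives
  gamma(k) - sum_i phi_i gamma(k-i) = c_k,
  c_k = sigma^2 * sum_{j=k..q} theta_j psi_{j-k}   (c_k = 0 for k > q),
using gamma(-m) = gamma(m).
psi-weights needed (psi_j = theta_j + sum_i phi_i psi_{j-i}):
  psi_1 = theta_1 + phi_1 = -0.519 + (-0.332) = -0.851
Right-hand sides:
  c_0 = sigma^2 (1 + theta_1 psi_1) = 3 * (1 + (-0.519)(-0.851)) = 3 * 1.441669 = 4.325007
  c_1 = sigma^2 theta_1 = 3 * (-0.519) = -1.557
  c_2 = 0
Equations for k = 0, 1, 2 (AR order 2, c_2 = 0):
  (E0) gamma(0) = phi_1 gamma(1) + phi_2 gamma(2) + c_0
  (E1) gamma(1) = phi_1 gamma(0) + phi_2 gamma(1) + c_1
  (E2) gamma(2) = phi_1 gamma(1) + phi_2 gamma(0)
From (E1): gamma(1) = A gamma(0) + B with
  A = phi_1 / (1 - phi_2) = -0.332 / 0.514 = -0.645914,   B = c_1 / (1 - phi_2) = -1.557 / 0.514 = -3.029183.
Insert (E2) into (E0): gamma(0) (1 - phi_2^2) = phi_1 (1 + phi_2) gamma(1) + c_0.
  phi_1 (1 + phi_2) = (-0.332)(1.486) = -0.493352,   1 - phi_2^2 = 0.763804.
Replace gamma(1) by A gamma(0) + B and collect gamma(0):
  gamma(0) [0.763804 - (-0.493352)(-0.645914)] = (-0.493352)(-3.029183) + 4.325007
  gamma(0) * 0.445141 = 5.81946
  gamma(0) = 5.81946 / 0.445141 = 13.073302.
  gamma(1) = A gamma(0) + B = (-0.645914)(13.073302) + (-3.029183) = -11.473417.
Therefore gamma(1) = -11.4734 (to 4 decimal places).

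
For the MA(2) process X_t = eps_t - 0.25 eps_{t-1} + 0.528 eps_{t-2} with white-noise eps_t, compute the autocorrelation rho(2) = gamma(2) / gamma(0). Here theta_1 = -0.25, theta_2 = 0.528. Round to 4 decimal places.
\rho(2) = 0.3937

For an MA(q) process with theta_0 = 1, the autocovariance is
  gamma(k) = sigma^2 * sum_{i=0..q-k} theta_i * theta_{i+k},
and rho(k) = gamma(k) / gamma(0). Sigma^2 cancels.
  numerator   = (1)*(0.528) = 0.528.
  denominator = (1)^2 + (-0.25)^2 + (0.528)^2 = 1.341284.
  rho(2) = 0.528 / 1.341284 = 0.3937.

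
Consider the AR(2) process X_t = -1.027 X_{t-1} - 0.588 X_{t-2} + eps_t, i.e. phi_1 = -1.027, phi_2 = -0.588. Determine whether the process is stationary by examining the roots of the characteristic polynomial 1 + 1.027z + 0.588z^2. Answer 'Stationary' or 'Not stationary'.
\text{Stationary}

The AR(p) characteristic polynomial is P(z) = 1 + 1.027z + 0.588z^2.
Stationarity requires all roots to lie outside the unit circle, i.e. |z| > 1 for every root.
Set 1 + (1.027) z + (0.588) z^2 = 0, i.e. a z^2 + b z + c = 0 with a = 0.588, b = 1.027, c = 1.
Discriminant D = b^2 - 4ac = (1.027)^2 - 4*(0.588)*1 = 1.054729 - (2.352) = -1.297271.
D < 0, so the roots are the complex-conjugate pair z = (-b +/- i sqrt(-D)) / (2a) = -0.8733 +/- 0.9685i.
For a conjugate pair |z|^2 = z * conj(z) = (product of roots) = c/a = 1/(0.588) = 1.70068, so |z| = sqrt(1.70068) = 1.3041 for both roots.
Moduli of all roots: 1.3041, 1.3041.
All moduli strictly greater than 1? Yes.
Verdict: Stationary.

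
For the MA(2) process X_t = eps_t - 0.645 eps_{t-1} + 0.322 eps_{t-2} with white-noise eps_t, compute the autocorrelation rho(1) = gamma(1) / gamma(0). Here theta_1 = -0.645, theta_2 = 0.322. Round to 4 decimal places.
\rho(1) = -0.5611

For an MA(q) process with theta_0 = 1, the autocovariance is
  gamma(k) = sigma^2 * sum_{i=0..q-k} theta_i * theta_{i+k},
and rho(k) = gamma(k) / gamma(0). Sigma^2 cancels.
  numerator   = (1)*(-0.645) + (-0.645)*(0.322) = -0.85269.
  denominator = (1)^2 + (-0.645)^2 + (0.322)^2 = 1.519709.
  rho(1) = -0.85269 / 1.519709 = -0.5611.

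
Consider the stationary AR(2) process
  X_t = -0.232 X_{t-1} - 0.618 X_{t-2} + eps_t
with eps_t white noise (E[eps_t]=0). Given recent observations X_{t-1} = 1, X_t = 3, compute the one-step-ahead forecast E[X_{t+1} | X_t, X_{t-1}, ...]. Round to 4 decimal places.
E[X_{t+1} \mid \mathcal F_t] = -1.3140

For an AR(p) model X_t = c + sum_i phi_i X_{t-i} + eps_t, the
one-step-ahead conditional mean is
  E[X_{t+1} | X_t, ...] = c + sum_i phi_i X_{t+1-i}.
Substitute known values:
  E[X_{t+1} | ...] = (-0.232) * (3) + (-0.618) * (1)
                   = -1.3140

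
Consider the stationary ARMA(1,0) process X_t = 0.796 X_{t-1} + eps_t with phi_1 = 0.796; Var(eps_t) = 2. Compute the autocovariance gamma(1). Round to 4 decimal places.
\gamma(1) = 4.3452

Multiply the model equation by X_{t-k} and take expectations. With theta_0 = psi_0 = 1 and psi_j the MA(infinity) weights, this gives
  gamma(k) - sum_i phi_i gamma(k-i) = c_k,
  c_k = sigma^2 * sum_{j=k..q} theta_j psi_{j-k}   (c_k = 0 for k > q),
using gamma(-m) = gamma(m).
Pure AR (q = 0): c_0 = sigma^2 = 2, c_k = 0 for k >= 1.
Equations for k = 0 and k = 1 (AR order 1):
  gamma(0) = phi_1 gamma(1) + c_0
  gamma(1) = phi_1 gamma(0) + c_1
Substituting the second into the first: gamma(0) (1 - phi_1^2) = c_0 + phi_1 c_1, so
  gamma(0) = c_0 / (1 - phi_1^2) = 2 / (1 - (0.796)^2) = 2 / 0.366384 = 5.458754.
  gamma(1) = phi_1 gamma(0) = (0.796)(5.458754) = 4.345168.
Therefore gamma(1) = 4.3452 (to 4 decimal places).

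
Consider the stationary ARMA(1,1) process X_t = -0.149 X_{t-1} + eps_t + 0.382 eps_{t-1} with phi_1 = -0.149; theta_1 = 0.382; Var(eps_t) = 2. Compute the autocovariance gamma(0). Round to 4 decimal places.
\gamma(0) = 2.1110

Multiply the model equation by X_{t-k} and take expectations. With theta_0 = psi_0 = 1 and psi_j the MA(infinity) weights, this gives
  gamma(k) - sum_i phi_i gamma(k-i) = c_k,
  c_k = sigma^2 * sum_{j=k..q} theta_j psi_{j-k}   (c_k = 0 for k > q),
using gamma(-m) = gamma(m).
psi-weights needed (psi_j = theta_j + sum_i phi_i psi_{j-i}):
  psi_1 = theta_1 + phi_1 = 0.382 + (-0.149) = 0.233
Right-hand sides:
  c_0 = sigma^2 (1 + theta_1 psi_1) = 2 * (1 + (0.382)(0.233)) = 2 * 1.089006 = 2.178012
  c_1 = sigma^2 theta_1 = 2 * (0.382) = 0.764
  c_2 = 0
Equations for k = 0 and k = 1 (AR order 1):
  gamma(0) = phi_1 gamma(1) + c_0
  gamma(1) = phi_1 gamma(0) + c_1
Substituting the second into the first: gamma(0) (1 - phi_1^2) = c_0 + phi_1 c_1, so
  gamma(0) = (c_0 + phi_1 c_1) / (1 - phi_1^2) = (2.178012 + (-0.149)(0.764)) / (1 - (-0.149)^2) = 2.064176 / 0.977799 = 2.111043.
Therefore gamma(0) = 2.1110 (to 4 decimal places).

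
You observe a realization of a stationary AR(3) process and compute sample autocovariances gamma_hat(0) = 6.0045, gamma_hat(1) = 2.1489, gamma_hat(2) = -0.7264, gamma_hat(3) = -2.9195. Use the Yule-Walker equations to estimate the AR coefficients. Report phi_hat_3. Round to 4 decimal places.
\hat\phi_{3} = -0.4100

The Yule-Walker equations for an AR(p) process read, in matrix form,
  Gamma_p phi = r_p,   with   (Gamma_p)_{ij} = gamma(|i - j|),
                       (r_p)_i = gamma(i),   i,j = 1..p.
Substitute the sample gammas (Toeplitz matrix and right-hand side of size 3):
  Gamma_p = [[6.0045, 2.1489, -0.7264], [2.1489, 6.0045, 2.1489], [-0.7264, 2.1489, 6.0045]]
  r_p     = [2.1489, -0.7264, -2.9195]
Written out (R1..R3):
  (R1) 6.0045 phi_1 + 2.1489 phi_2 - 0.7264 phi_3 = 2.1489
  (R2) 2.1489 phi_1 + 6.0045 phi_2 + 2.1489 phi_3 = -0.7264
  (R3) -0.7264 phi_1 + 2.1489 phi_2 + 6.0045 phi_3 = -2.9195
Gaussian elimination:
  R2 <- R2 - (2.1489/6.0045) R1 = R2 - (0.357882) R1:  5.235448 phi_2 + 2.408865 phi_3 = -1.495452
  R3 <- R3 - (-0.7264/6.0045) R1 = R3 - (-0.120976) R1:  2.408865 phi_2 + 5.916623 phi_3 = -2.659535
  R3 <- R3 - (2.408865/5.235448) R2 = R3 - (0.460107) R2:  4.808288 phi_3 = -1.971467
Back-substitution:
  phi_hat_3 = -1.971467 / 4.808288 = -0.410014
  phi_hat_2 = (-1.495452 - (2.408865)(-0.410014)) / 5.235448 = -0.096989
  phi_hat_1 = (2.1489 - (2.1489)(-0.096989) - (-0.7264)(-0.410014)) / 6.0045 = 0.34299
So phi_hat = [0.3430, -0.0970, -0.4100].
Therefore phi_hat_3 = -0.4100.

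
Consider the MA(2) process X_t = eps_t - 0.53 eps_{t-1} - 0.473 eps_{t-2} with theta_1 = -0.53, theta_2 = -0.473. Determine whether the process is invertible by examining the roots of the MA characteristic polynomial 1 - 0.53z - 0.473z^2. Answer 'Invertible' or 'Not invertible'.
\text{Not invertible}

The MA(q) characteristic polynomial is P(z) = 1 - 0.53z - 0.473z^2.
Invertibility requires all roots to lie outside the unit circle, i.e. |z| > 1 for every root.
Set 1 + (-0.53) z + (-0.473) z^2 = 0, i.e. a z^2 + b z + c = 0 with a = -0.473, b = -0.53, c = 1.
Discriminant D = b^2 - 4ac = (-0.53)^2 - 4*(-0.473)*1 = 0.2809 - (-1.892) = 2.1729.
D >= 0, so the roots are real: z = (-b +/- sqrt(D)) / (2a) = (0.53 +/- 1.474076) / (-0.946).
  z_1 = (0.53 + 1.474076) / (-0.946) = -2.1185,   |z_1| = 2.1185.
  z_2 = (0.53 - 1.474076) / (-0.946) = 0.998,   |z_2| = 0.998.
Moduli of all roots: 2.1185, 0.9980.
All moduli strictly greater than 1? No.
Verdict: Not invertible.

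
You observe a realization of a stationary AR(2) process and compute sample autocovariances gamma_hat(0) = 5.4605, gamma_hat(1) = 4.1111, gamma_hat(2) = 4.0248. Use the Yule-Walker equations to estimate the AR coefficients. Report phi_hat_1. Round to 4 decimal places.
\hat\phi_{1} = 0.4570

The Yule-Walker equations for an AR(p) process read, in matrix form,
  Gamma_p phi = r_p,   with   (Gamma_p)_{ij} = gamma(|i - j|),
                       (r_p)_i = gamma(i),   i,j = 1..p.
Substitute the sample gammas (Toeplitz matrix and right-hand side of size 2):
  Gamma_p = [[5.4605, 4.1111], [4.1111, 5.4605]]
  r_p     = [4.1111, 4.0248]
Written out:
  5.4605 phi_1 + 4.1111 phi_2 = 4.1111
  4.1111 phi_1 + 5.4605 phi_2 = 4.0248
Solve by Cramer's rule:
  det = gamma(0)^2 - gamma(1)^2 = (5.4605)^2 - (4.1111)^2 = 29.81706025 - 16.90114321 = 12.91591704
  phi_hat_1 = [gamma(1) gamma(0) - gamma(1) gamma(2)] / det = [(4.1111)(5.4605) - (4.1111)(4.0248)] / 12.91591704 = 5.90230627 / 12.91591704 = 0.457
  phi_hat_2 = [gamma(0) gamma(2) - gamma(1)^2] / det = [(5.4605)(4.0248) - (4.1111)^2] / 12.91591704 = 5.07627719 / 12.91591704 = 0.393
So phi_hat = [0.4570, 0.3930].
Therefore phi_hat_1 = 0.4570.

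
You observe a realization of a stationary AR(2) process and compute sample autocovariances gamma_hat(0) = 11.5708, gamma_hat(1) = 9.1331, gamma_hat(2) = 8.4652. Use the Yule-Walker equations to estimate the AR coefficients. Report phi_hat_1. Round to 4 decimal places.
\hat\phi_{1} = 0.5620

The Yule-Walker equations for an AR(p) process read, in matrix form,
  Gamma_p phi = r_p,   with   (Gamma_p)_{ij} = gamma(|i - j|),
                       (r_p)_i = gamma(i),   i,j = 1..p.
Substitute the sample gammas (Toeplitz matrix and right-hand side of size 2):
  Gamma_p = [[11.5708, 9.1331], [9.1331, 11.5708]]
  r_p     = [9.1331, 8.4652]
Written out:
  11.5708 phi_1 + 9.1331 phi_2 = 9.1331
  9.1331 phi_1 + 11.5708 phi_2 = 8.4652
Solve by Cramer's rule:
  det = gamma(0)^2 - gamma(1)^2 = (11.5708)^2 - (9.1331)^2 = 133.88341264 - 83.41351561 = 50.46989703
  phi_hat_1 = [gamma(1) gamma(0) - gamma(1) gamma(2)] / det = [(9.1331)(11.5708) - (9.1331)(8.4652)] / 50.46989703 = 28.36375536 / 50.46989703 = 0.562
  phi_hat_2 = [gamma(0) gamma(2) - gamma(1)^2] / det = [(11.5708)(8.4652) - (9.1331)^2] / 50.46989703 = 14.53562055 / 50.46989703 = 0.288
So phi_hat = [0.5620, 0.2880].
Therefore phi_hat_1 = 0.5620.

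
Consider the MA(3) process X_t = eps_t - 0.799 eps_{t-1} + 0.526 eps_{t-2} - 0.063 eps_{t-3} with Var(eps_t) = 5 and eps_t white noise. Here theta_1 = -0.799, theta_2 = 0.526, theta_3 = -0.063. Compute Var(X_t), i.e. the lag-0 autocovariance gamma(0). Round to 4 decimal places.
\gamma(0) = 9.5952

For an MA(q) process X_t = eps_t + sum_i theta_i eps_{t-i} with
Var(eps_t) = sigma^2, the variance is
  gamma(0) = sigma^2 * (1 + sum_i theta_i^2).
  sum_i theta_i^2 = (-0.799)^2 + (0.526)^2 + (-0.063)^2 = 0.638401 + 0.276676 + 0.003969 = 0.919046.
  gamma(0) = 5 * (1 + 0.919046) = 5 * 1.919046 = 9.59523, which rounds to 9.5952.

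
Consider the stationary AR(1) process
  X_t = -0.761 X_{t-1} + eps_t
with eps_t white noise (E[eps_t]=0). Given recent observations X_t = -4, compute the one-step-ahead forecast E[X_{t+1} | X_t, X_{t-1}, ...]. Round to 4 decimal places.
E[X_{t+1} \mid \mathcal F_t] = 3.0440

For an AR(p) model X_t = c + sum_i phi_i X_{t-i} + eps_t, the
one-step-ahead conditional mean is
  E[X_{t+1} | X_t, ...] = c + sum_i phi_i X_{t+1-i}.
Substitute known values:
  E[X_{t+1} | ...] = (-0.761) * (-4)
                   = 3.0440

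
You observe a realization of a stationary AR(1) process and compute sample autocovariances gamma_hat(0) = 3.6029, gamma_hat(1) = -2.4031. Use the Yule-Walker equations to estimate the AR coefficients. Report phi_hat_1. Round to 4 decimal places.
\hat\phi_{1} = -0.6670

The Yule-Walker equations for an AR(p) process read, in matrix form,
  Gamma_p phi = r_p,   with   (Gamma_p)_{ij} = gamma(|i - j|),
                       (r_p)_i = gamma(i),   i,j = 1..p.
Substitute the sample gammas (Toeplitz matrix and right-hand side of size 1):
  Gamma_p = [[3.6029]]
  r_p     = [-2.4031]
With p = 1 this is the single equation gamma(0) phi_1 = gamma(1):
  phi_hat_1 = gamma(1) / gamma(0) = -2.4031 / 3.6029 = -0.6670.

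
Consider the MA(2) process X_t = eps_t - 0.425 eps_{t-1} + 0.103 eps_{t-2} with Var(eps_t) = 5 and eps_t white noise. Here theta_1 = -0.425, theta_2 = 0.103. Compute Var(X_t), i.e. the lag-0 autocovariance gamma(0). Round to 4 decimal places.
\gamma(0) = 5.9562

For an MA(q) process X_t = eps_t + sum_i theta_i eps_{t-i} with
Var(eps_t) = sigma^2, the variance is
  gamma(0) = sigma^2 * (1 + sum_i theta_i^2).
  sum_i theta_i^2 = (-0.425)^2 + (0.103)^2 = 0.180625 + 0.010609 = 0.191234.
  gamma(0) = 5 * (1 + 0.191234) = 5 * 1.191234 = 5.95617, which rounds to 5.9562.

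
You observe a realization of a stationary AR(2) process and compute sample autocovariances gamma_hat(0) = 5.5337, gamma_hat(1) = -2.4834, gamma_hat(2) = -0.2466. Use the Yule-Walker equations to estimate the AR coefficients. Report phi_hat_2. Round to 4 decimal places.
\hat\phi_{2} = -0.3080

The Yule-Walker equations for an AR(p) process read, in matrix form,
  Gamma_p phi = r_p,   with   (Gamma_p)_{ij} = gamma(|i - j|),
                       (r_p)_i = gamma(i),   i,j = 1..p.
Substitute the sample gammas (Toeplitz matrix and right-hand side of size 2):
  Gamma_p = [[5.5337, -2.4834], [-2.4834, 5.5337]]
  r_p     = [-2.4834, -0.2466]
Written out:
  5.5337 phi_1 - 2.4834 phi_2 = -2.4834
  -2.4834 phi_1 + 5.5337 phi_2 = -0.2466
Solve by Cramer's rule:
  det = gamma(0)^2 - gamma(1)^2 = (5.5337)^2 - (-2.4834)^2 = 30.62183569 - 6.16727556 = 24.45456013
  phi_hat_1 = [gamma(1) gamma(0) - gamma(1) gamma(2)] / det = [(-2.4834)(5.5337) - (-2.4834)(-0.2466)] / 24.45456013 = -14.35479702 / 24.45456013 = -0.587
  phi_hat_2 = [gamma(0) gamma(2) - gamma(1)^2] / det = [(5.5337)(-0.2466) - (-2.4834)^2] / 24.45456013 = -7.53188598 / 24.45456013 = -0.308
So phi_hat = [-0.5870, -0.3080].
Therefore phi_hat_2 = -0.3080.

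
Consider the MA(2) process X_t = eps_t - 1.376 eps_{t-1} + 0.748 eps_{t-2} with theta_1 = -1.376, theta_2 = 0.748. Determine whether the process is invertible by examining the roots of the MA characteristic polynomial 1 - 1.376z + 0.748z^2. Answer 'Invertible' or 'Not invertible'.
\text{Invertible}

The MA(q) characteristic polynomial is P(z) = 1 - 1.376z + 0.748z^2.
Invertibility requires all roots to lie outside the unit circle, i.e. |z| > 1 for every root.
Set 1 + (-1.376) z + (0.748) z^2 = 0, i.e. a z^2 + b z + c = 0 with a = 0.748, b = -1.376, c = 1.
Discriminant D = b^2 - 4ac = (-1.376)^2 - 4*(0.748)*1 = 1.893376 - (2.992) = -1.098624.
D < 0, so the roots are the complex-conjugate pair z = (-b +/- i sqrt(-D)) / (2a) = 0.9198 +/- 0.7006i.
For a conjugate pair |z|^2 = z * conj(z) = (product of roots) = c/a = 1/(0.748) = 1.336898, so |z| = sqrt(1.336898) = 1.1562 for both roots.
Moduli of all roots: 1.1562, 1.1562.
All moduli strictly greater than 1? Yes.
Verdict: Invertible.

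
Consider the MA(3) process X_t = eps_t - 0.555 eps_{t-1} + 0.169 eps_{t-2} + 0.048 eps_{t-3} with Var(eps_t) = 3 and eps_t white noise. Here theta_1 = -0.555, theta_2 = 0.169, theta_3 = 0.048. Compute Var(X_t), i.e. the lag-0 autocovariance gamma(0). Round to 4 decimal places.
\gamma(0) = 4.0167

For an MA(q) process X_t = eps_t + sum_i theta_i eps_{t-i} with
Var(eps_t) = sigma^2, the variance is
  gamma(0) = sigma^2 * (1 + sum_i theta_i^2).
  sum_i theta_i^2 = (-0.555)^2 + (0.169)^2 + (0.048)^2 = 0.308025 + 0.028561 + 0.002304 = 0.33889.
  gamma(0) = 3 * (1 + 0.33889) = 3 * 1.33889 = 4.01667, which rounds to 4.0167.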